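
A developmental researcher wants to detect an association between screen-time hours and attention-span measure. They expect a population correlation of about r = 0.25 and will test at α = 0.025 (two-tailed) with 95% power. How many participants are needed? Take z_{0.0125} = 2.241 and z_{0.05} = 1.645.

Fisher's z: C = ½·ln((1+r)/(1−r)) = ½·ln(1.6667) = 0.2554.
n = ((z_{α/2} + z_β)/C)² + 3.
(2.241 + 1.645) / 0.2554 = 3.886 / 0.2554 = 15.215.
n = 15.215² + 3 = 231.51 + 3 = 234.5.
Round up.

n = 235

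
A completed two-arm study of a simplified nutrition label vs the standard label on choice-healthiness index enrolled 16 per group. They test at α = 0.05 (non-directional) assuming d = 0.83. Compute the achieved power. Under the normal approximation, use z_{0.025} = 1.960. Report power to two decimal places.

power ≈ 0.65

For two equal groups, power = Φ(d·√(n/2) − z_{α/2}).
d·√(n/2) = 0.83 × √(16/2) = 0.83 × 2.828 = 2.348.
z_β = 2.348 − 1.960 = 0.388.
Power = Φ(0.388) = 0.651.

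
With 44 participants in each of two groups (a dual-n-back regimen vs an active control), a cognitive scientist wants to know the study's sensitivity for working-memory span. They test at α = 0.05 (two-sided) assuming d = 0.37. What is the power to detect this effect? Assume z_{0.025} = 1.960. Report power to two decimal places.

For two equal groups, power = Φ(d·√(n/2) − z_{α/2}).
d·√(n/2) = 0.37 × √(44/2) = 0.37 × 4.690 = 1.735.
z_β = 1.735 − 1.960 = -0.225.
Power = Φ(-0.225) = 0.411.

power ≈ 0.41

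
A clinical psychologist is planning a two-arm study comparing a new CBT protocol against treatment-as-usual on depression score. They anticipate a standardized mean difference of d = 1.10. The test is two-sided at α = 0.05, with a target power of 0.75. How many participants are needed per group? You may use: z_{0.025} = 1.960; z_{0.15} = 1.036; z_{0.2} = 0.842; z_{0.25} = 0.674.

n = 12 per group

For two independent groups with equal n: n = 2·((z_{α/2} + z_β) / d)².
z_{α/2} + z_β = 1.960 + 0.674 = 2.634.
n = 2 × (2.634 / 1.10)² = 2 × 2.395² = 2 × 5.73 = 11.5.
Round up to the next whole participant.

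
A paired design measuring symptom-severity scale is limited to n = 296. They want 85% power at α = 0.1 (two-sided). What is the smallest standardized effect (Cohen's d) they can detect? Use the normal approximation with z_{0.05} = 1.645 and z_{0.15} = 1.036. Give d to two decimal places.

d_min ≈ 0.16

For a single sample (or paired design) of n = 296: d_min = (z_{α/2} + z_β)/√n.
z-sum = 1.645 + 1.036 = 2.681.
d_min = 2.681 / √296 = 2.681 / 17.205 = 0.156.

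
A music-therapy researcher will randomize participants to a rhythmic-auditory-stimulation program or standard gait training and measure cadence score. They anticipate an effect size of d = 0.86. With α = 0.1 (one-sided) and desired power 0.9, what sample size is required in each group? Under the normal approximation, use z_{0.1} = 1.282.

n = 18 per group

For two independent groups with equal n: n = 2·((z_{α} + z_β) / d)².
z_{α} + z_β = 1.282 + 1.282 = 2.564.
n = 2 × (2.564 / 0.86)² = 2 × 2.981² = 2 × 8.89 = 17.8.
Round up to the next whole participant.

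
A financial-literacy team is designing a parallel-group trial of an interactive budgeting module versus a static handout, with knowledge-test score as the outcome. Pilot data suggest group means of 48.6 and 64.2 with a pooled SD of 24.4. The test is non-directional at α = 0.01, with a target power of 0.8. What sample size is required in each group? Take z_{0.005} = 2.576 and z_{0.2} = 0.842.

Cohen's d = |M₁ − M₂| / SD_pooled = |48.6 − 64.2| / 24.4 = 15.6 / 24.4 = 0.639.
For two independent groups with equal n: n = 2·((z_{α/2} + z_β) / d)².
z_{α/2} + z_β = 2.576 + 0.842 = 3.418.
n = 2 × (3.418 / 0.639)² = 2 × 5.349² = 2 × 28.61 = 57.2.
Round up to the next whole participant.

n = 58 per group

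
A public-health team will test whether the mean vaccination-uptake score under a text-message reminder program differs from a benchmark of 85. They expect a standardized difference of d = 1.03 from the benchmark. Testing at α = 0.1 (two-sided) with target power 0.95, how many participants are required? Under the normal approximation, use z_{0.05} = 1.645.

For a one-sample test: n = ((z_{α/2} + z_β) / d)².
z_{α/2} + z_β = 1.645 + 1.645 = 3.290.
n = (3.290 / 1.03)² = 3.194² = 10.20.
Round up.

n = 11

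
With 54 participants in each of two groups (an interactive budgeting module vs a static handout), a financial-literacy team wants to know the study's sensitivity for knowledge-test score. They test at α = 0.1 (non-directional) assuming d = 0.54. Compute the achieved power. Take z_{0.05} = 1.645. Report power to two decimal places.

For two equal groups, power = Φ(d·√(n/2) − z_{α/2}).
d·√(n/2) = 0.54 × √(54/2) = 0.54 × 5.196 = 2.806.
z_β = 2.806 − 1.645 = 1.161.
Power = Φ(1.161) = 0.877.

power ≈ 0.88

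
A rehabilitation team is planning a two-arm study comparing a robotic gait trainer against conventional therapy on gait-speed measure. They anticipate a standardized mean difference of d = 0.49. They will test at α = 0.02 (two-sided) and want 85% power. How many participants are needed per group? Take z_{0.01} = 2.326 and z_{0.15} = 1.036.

n = 95 per group

For two independent groups with equal n: n = 2·((z_{α/2} + z_β) / d)².
z_{α/2} + z_β = 2.326 + 1.036 = 3.362.
n = 2 × (3.362 / 0.49)² = 2 × 6.861² = 2 × 47.08 = 94.2.
Round up to the next whole participant.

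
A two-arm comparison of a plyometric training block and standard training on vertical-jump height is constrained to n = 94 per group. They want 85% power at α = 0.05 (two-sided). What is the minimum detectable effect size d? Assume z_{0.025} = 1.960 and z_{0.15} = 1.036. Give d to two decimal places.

d_min ≈ 0.44

For two independent groups of n = 94 each: d_min = (z_{α/2} + z_β)·√(2/n).
z-sum = 1.960 + 1.036 = 2.996.
d_min = 2.996 × √(2/94) = 2.996 × 0.1459 = 0.437.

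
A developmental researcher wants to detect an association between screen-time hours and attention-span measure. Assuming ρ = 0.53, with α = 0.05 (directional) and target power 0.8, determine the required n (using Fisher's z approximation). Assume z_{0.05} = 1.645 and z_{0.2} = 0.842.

n = 21

Fisher's z: C = ½·ln((1+r)/(1−r)) = ½·ln(3.2553) = 0.5901.
n = ((z_{α} + z_β)/C)² + 3.
(1.645 + 0.842) / 0.5901 = 2.487 / 0.5901 = 4.215.
n = 4.215² + 3 = 17.76 + 3 = 20.8.
Round up.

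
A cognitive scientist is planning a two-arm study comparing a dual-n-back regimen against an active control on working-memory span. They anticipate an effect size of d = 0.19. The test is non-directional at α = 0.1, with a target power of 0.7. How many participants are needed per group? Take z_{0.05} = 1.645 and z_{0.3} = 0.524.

n = 261 per group

For two independent groups with equal n: n = 2·((z_{α/2} + z_β) / d)².
z_{α/2} + z_β = 1.645 + 0.524 = 2.169.
n = 2 × (2.169 / 0.19)² = 2 × 11.416² = 2 × 130.32 = 260.6.
Round up to the next whole participant.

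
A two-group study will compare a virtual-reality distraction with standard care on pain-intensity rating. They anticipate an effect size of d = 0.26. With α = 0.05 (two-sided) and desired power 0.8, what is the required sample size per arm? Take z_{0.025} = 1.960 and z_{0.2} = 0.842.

For two independent groups with equal n: n = 2·((z_{α/2} + z_β) / d)².
z_{α/2} + z_β = 1.960 + 0.842 = 2.802.
n = 2 × (2.802 / 0.26)² = 2 × 10.777² = 2 × 116.14 = 232.3.
Round up to the next whole participant.

n = 233 per group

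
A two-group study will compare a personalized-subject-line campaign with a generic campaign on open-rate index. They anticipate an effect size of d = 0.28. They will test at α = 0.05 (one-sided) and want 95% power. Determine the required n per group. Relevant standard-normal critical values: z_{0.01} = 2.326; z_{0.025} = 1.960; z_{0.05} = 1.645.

n = 277 per group

For two independent groups with equal n: n = 2·((z_{α} + z_β) / d)².
z_{α} + z_β = 1.645 + 1.645 = 3.290.
n = 2 × (3.290 / 0.28)² = 2 × 11.750² = 2 × 138.06 = 276.1.
Round up to the next whole participant.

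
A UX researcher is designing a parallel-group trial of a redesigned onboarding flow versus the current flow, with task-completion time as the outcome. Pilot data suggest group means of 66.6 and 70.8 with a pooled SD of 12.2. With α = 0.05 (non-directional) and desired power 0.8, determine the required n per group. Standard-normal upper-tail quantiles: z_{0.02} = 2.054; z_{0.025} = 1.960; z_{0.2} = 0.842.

n = 133 per group

Cohen's d = |M₁ − M₂| / SD_pooled = |66.6 − 70.8| / 12.2 = 4.2 / 12.2 = 0.344.
For two independent groups with equal n: n = 2·((z_{α/2} + z_β) / d)².
z_{α/2} + z_β = 1.960 + 0.842 = 2.802.
n = 2 × (2.802 / 0.344)² = 2 × 8.145² = 2 × 66.35 = 132.7.
Round up to the next whole participant.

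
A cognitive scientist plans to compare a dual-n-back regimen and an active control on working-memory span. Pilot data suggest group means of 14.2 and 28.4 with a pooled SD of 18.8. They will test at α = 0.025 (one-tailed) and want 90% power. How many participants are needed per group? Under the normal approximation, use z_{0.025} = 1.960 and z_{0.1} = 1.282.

n = 37 per group

Cohen's d = |M₁ − M₂| / SD_pooled = |14.2 − 28.4| / 18.8 = 14.2 / 18.8 = 0.755.
For two independent groups with equal n: n = 2·((z_{α} + z_β) / d)².
z_{α} + z_β = 1.960 + 1.282 = 3.242.
n = 2 × (3.242 / 0.755)² = 2 × 4.294² = 2 × 18.44 = 36.9.
Round up to the next whole participant.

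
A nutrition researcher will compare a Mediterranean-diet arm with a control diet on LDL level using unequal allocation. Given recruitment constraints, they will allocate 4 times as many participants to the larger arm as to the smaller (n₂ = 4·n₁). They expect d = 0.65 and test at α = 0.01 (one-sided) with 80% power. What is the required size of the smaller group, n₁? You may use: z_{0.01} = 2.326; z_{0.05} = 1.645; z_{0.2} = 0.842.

With allocation ratio k = n₂/n₁ = 4, Var(x̄₁−x̄₂) = σ²(1/n₁ + 1/(k·n₁)) = σ²·(k+1)/(k·n₁).
So n₁ = (1 + 1/k)·((z_{α} + z_β)/d)² = 1.250 × (3.168/0.65)².
n₁ = 1.250 × 23.75 = 29.7.
Round up: n₁ = 30, giving n₂ = 4 × 30 = 120.

n₁ = 30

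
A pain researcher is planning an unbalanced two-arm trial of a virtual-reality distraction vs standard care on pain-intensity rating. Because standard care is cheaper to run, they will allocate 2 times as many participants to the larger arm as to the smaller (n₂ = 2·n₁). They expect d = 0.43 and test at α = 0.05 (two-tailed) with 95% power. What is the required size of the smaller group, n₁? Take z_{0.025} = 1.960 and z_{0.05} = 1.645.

With allocation ratio k = n₂/n₁ = 2, Var(x̄₁−x̄₂) = σ²(1/n₁ + 1/(k·n₁)) = σ²·(k+1)/(k·n₁).
So n₁ = (1 + 1/k)·((z_{α/2} + z_β)/d)² = 1.500 × (3.605/0.43)².
n₁ = 1.500 × 70.29 = 105.4.
Round up: n₁ = 106, giving n₂ = 2 × 106 = 212.

n₁ = 106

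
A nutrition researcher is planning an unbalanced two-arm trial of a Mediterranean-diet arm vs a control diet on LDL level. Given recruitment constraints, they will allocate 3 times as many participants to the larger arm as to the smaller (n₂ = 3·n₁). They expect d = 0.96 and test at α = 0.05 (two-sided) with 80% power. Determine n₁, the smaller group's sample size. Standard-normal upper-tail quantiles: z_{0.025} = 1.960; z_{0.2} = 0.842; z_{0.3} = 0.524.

With allocation ratio k = n₂/n₁ = 3, Var(x̄₁−x̄₂) = σ²(1/n₁ + 1/(k·n₁)) = σ²·(k+1)/(k·n₁).
So n₁ = (1 + 1/k)·((z_{α/2} + z_β)/d)² = 1.333 × (2.802/0.96)².
n₁ = 1.333 × 8.52 = 11.4.
Round up: n₁ = 12, giving n₂ = 3 × 12 = 36.

n₁ = 12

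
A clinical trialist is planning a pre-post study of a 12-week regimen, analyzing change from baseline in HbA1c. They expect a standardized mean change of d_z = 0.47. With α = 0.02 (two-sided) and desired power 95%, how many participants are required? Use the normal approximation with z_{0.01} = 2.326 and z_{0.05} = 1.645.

For a paired (one-sample on differences) test: n = ((z_{α/2} + z_β) / d)².
z_{α/2} + z_β = 2.326 + 1.645 = 3.971.
n = (3.971 / 0.47)² = 8.449² = 71.38.
Round up.

n = 72 pairs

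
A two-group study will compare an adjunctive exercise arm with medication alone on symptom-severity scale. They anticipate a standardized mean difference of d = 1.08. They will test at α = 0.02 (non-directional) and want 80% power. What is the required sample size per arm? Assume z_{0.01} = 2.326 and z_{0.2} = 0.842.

For two independent groups with equal n: n = 2·((z_{α/2} + z_β) / d)².
z_{α/2} + z_β = 2.326 + 0.842 = 3.168.
n = 2 × (3.168 / 1.08)² = 2 × 2.933² = 2 × 8.60 = 17.2.
Round up to the next whole participant.

n = 18 per group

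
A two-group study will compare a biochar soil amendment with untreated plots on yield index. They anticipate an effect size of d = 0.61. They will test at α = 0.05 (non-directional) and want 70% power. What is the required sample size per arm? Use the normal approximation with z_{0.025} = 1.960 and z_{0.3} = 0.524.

n = 34 per group

For two independent groups with equal n: n = 2·((z_{α/2} + z_β) / d)².
z_{α/2} + z_β = 1.960 + 0.524 = 2.484.
n = 2 × (2.484 / 0.61)² = 2 × 4.072² = 2 × 16.58 = 33.2.
Round up to the next whole participant.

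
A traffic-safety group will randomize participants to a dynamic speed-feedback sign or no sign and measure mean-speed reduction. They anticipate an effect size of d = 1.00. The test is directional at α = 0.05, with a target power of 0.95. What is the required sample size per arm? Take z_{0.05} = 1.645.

For two independent groups with equal n: n = 2·((z_{α} + z_β) / d)².
z_{α} + z_β = 1.645 + 1.645 = 3.290.
n = 2 × (3.290 / 1.00)² = 2 × 3.290² = 2 × 10.82 = 21.6.
Round up to the next whole participant.

n = 22 per group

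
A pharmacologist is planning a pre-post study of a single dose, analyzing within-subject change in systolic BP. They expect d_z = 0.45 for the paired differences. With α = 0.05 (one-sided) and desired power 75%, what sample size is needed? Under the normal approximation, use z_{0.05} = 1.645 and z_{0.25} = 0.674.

n = 27 pairs

For a paired (one-sample on differences) test: n = ((z_{α} + z_β) / d)².
z_{α} + z_β = 1.645 + 0.674 = 2.319.
n = (2.319 / 0.45)² = 5.153² = 26.56.
Round up.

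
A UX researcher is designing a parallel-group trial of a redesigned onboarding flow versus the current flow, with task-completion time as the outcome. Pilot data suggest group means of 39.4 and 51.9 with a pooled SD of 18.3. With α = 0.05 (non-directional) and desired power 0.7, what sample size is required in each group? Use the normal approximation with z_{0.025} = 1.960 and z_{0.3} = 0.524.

n = 27 per group

Cohen's d = |M₁ − M₂| / SD_pooled = |39.4 − 51.9| / 18.3 = 12.5 / 18.3 = 0.683.
For two independent groups with equal n: n = 2·((z_{α/2} + z_β) / d)².
z_{α/2} + z_β = 1.960 + 0.524 = 2.484.
n = 2 × (2.484 / 0.683)² = 2 × 3.637² = 2 × 13.23 = 26.5.
Round up to the next whole participant.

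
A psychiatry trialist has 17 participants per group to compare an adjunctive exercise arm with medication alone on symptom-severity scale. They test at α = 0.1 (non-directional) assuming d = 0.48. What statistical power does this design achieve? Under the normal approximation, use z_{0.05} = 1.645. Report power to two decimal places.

For two equal groups, power = Φ(d·√(n/2) − z_{α/2}).
d·√(n/2) = 0.48 × √(17/2) = 0.48 × 2.915 = 1.399.
z_β = 1.399 − 1.645 = -0.246.
Power = Φ(-0.246) = 0.403.

power ≈ 0.40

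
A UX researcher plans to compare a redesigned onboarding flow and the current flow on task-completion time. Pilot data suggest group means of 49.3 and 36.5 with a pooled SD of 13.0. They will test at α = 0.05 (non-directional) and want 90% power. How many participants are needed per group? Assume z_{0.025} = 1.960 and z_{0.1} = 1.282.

n = 22 per group

Cohen's d = |M₁ − M₂| / SD_pooled = |49.3 − 36.5| / 13.0 = 12.8 / 13.0 = 0.985.
For two independent groups with equal n: n = 2·((z_{α/2} + z_β) / d)².
z_{α/2} + z_β = 1.960 + 1.282 = 3.242.
n = 2 × (3.242 / 0.985)² = 2 × 3.291² = 2 × 10.83 = 21.7.
Round up to the next whole participant.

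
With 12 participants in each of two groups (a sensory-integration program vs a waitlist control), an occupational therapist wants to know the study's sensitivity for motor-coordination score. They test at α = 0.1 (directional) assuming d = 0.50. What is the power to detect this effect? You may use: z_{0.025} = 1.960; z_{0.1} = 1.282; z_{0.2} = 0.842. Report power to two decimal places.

power ≈ 0.48

For two equal groups, power = Φ(d·√(n/2) − z_{α}).
d·√(n/2) = 0.50 × √(12/2) = 0.50 × 2.449 = 1.225.
z_β = 1.225 − 1.282 = -0.057.
Power = Φ(-0.057) = 0.477.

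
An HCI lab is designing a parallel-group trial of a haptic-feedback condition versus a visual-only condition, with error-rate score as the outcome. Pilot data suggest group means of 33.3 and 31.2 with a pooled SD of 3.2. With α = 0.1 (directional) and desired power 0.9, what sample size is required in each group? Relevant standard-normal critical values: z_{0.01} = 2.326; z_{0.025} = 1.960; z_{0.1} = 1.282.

n = 31 per group

Cohen's d = |M₁ − M₂| / SD_pooled = |33.3 − 31.2| / 3.2 = 2.1 / 3.2 = 0.656.
For two independent groups with equal n: n = 2·((z_{α} + z_β) / d)².
z_{α} + z_β = 1.282 + 1.282 = 2.564.
n = 2 × (2.564 / 0.656)² = 2 × 3.909² = 2 × 15.28 = 30.6.
Round up to the next whole participant.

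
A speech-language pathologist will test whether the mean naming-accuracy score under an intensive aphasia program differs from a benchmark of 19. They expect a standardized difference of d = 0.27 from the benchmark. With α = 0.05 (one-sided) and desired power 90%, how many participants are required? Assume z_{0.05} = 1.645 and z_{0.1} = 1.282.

For a one-sample test: n = ((z_{α} + z_β) / d)².
z_{α} + z_β = 1.645 + 1.282 = 2.927.
n = (2.927 / 0.27)² = 10.841² = 117.52.
Round up.

n = 118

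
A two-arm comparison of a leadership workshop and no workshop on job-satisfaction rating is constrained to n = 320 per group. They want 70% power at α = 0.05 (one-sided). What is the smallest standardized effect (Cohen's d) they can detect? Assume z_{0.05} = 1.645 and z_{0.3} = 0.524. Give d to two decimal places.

d_min ≈ 0.17

For two independent groups of n = 320 each: d_min = (z_{α} + z_β)·√(2/n).
z-sum = 1.645 + 0.524 = 2.169.
d_min = 2.169 × √(2/320) = 2.169 × 0.0791 = 0.171.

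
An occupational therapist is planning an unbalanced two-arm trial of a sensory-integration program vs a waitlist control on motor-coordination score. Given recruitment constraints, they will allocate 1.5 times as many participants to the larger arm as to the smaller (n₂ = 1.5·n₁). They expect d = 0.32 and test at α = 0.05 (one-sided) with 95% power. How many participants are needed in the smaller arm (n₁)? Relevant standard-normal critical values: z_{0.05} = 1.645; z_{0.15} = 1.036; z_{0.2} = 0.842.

With allocation ratio k = n₂/n₁ = 1.5, Var(x̄₁−x̄₂) = σ²(1/n₁ + 1/(k·n₁)) = σ²·(k+1)/(k·n₁).
So n₁ = (1 + 1/k)·((z_{α} + z_β)/d)² = 1.667 × (3.290/0.32)².
n₁ = 1.667 × 105.70 = 176.2.
Round up: n₁ = 177, giving n₂ = ⌈1.5 × 177⌉ = ⌈265.5⌉ = 266.

n₁ = 177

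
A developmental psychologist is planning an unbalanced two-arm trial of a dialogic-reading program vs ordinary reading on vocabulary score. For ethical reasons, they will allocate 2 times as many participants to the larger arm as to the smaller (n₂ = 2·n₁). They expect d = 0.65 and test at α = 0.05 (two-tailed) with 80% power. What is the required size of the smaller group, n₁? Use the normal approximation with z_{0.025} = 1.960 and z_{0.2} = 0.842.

n₁ = 28

With allocation ratio k = n₂/n₁ = 2, Var(x̄₁−x̄₂) = σ²(1/n₁ + 1/(k·n₁)) = σ²·(k+1)/(k·n₁).
So n₁ = (1 + 1/k)·((z_{α/2} + z_β)/d)² = 1.500 × (2.802/0.65)².
n₁ = 1.500 × 18.58 = 27.9.
Round up: n₁ = 28, giving n₂ = 2 × 28 = 56.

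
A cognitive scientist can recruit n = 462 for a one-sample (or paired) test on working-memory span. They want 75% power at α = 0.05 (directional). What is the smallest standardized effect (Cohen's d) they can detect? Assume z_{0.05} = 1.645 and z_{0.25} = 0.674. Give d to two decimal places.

d_min ≈ 0.11

For a single sample (or paired design) of n = 462: d_min = (z_{α} + z_β)/√n.
z-sum = 1.645 + 0.674 = 2.319.
d_min = 2.319 / √462 = 2.319 / 21.494 = 0.108.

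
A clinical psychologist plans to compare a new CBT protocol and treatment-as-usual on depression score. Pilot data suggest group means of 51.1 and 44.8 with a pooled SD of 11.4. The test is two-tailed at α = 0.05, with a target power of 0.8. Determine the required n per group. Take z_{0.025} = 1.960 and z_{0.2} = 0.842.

n = 52 per group

Cohen's d = |M₁ − M₂| / SD_pooled = |51.1 − 44.8| / 11.4 = 6.3 / 11.4 = 0.553.
For two independent groups with equal n: n = 2·((z_{α/2} + z_β) / d)².
z_{α/2} + z_β = 1.960 + 0.842 = 2.802.
n = 2 × (2.802 / 0.553)² = 2 × 5.067² = 2 × 25.67 = 51.3.
Round up to the next whole participant.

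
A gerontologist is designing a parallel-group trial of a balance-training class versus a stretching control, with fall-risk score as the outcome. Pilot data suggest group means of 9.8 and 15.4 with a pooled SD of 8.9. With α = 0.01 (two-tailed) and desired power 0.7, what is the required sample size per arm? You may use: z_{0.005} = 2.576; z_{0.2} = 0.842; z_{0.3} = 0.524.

n = 49 per group

Cohen's d = |M₁ − M₂| / SD_pooled = |9.8 − 15.4| / 8.9 = 5.6 / 8.9 = 0.629.
For two independent groups with equal n: n = 2·((z_{α/2} + z_β) / d)².
z_{α/2} + z_β = 2.576 + 0.524 = 3.100.
n = 2 × (3.100 / 0.629)² = 2 × 4.928² = 2 × 24.29 = 48.6.
Round up to the next whole participant.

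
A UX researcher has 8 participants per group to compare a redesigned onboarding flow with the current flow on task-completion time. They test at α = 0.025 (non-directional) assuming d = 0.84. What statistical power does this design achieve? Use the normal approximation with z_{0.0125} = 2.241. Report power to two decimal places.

For two equal groups, power = Φ(d·√(n/2) − z_{α/2}).
d·√(n/2) = 0.84 × √(8/2) = 0.84 × 2.000 = 1.680.
z_β = 1.680 − 2.241 = -0.561.
Power = Φ(-0.561) = 0.287.

power ≈ 0.29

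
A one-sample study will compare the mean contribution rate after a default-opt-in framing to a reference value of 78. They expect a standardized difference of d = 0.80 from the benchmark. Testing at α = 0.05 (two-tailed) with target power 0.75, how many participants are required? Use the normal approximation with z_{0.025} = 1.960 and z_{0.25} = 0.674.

For a one-sample test: n = ((z_{α/2} + z_β) / d)².
z_{α/2} + z_β = 1.960 + 0.674 = 2.634.
n = (2.634 / 0.80)² = 3.292² = 10.84.
Round up.

n = 11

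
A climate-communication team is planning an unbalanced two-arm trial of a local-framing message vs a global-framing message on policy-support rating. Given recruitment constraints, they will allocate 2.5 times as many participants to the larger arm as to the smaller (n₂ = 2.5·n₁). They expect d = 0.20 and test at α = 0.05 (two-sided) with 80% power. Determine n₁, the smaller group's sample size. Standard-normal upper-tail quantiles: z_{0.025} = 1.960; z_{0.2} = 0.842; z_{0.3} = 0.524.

With allocation ratio k = n₂/n₁ = 2.5, Var(x̄₁−x̄₂) = σ²(1/n₁ + 1/(k·n₁)) = σ²·(k+1)/(k·n₁).
So n₁ = (1 + 1/k)·((z_{α/2} + z_β)/d)² = 1.400 × (2.802/0.20)².
n₁ = 1.400 × 196.28 = 274.8.
Round up: n₁ = 275, giving n₂ = ⌈2.5 × 275⌉ = ⌈687.5⌉ = 688.

n₁ = 275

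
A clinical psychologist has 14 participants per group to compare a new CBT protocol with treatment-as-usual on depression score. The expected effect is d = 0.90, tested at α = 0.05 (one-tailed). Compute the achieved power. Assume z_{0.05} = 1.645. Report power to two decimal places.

For two equal groups, power = Φ(d·√(n/2) − z_{α}).
d·√(n/2) = 0.90 × √(14/2) = 0.90 × 2.646 = 2.381.
z_β = 2.381 − 1.645 = 0.736.
Power = Φ(0.736) = 0.769.

power ≈ 0.77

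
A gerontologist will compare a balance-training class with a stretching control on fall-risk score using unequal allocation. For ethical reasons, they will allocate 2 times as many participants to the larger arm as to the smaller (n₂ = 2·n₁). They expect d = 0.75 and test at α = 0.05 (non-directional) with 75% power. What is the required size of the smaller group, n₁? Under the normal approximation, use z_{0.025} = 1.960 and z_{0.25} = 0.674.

n₁ = 19

With allocation ratio k = n₂/n₁ = 2, Var(x̄₁−x̄₂) = σ²(1/n₁ + 1/(k·n₁)) = σ²·(k+1)/(k·n₁).
So n₁ = (1 + 1/k)·((z_{α/2} + z_β)/d)² = 1.500 × (2.634/0.75)².
n₁ = 1.500 × 12.33 = 18.5.
Round up: n₁ = 19, giving n₂ = 2 × 19 = 38.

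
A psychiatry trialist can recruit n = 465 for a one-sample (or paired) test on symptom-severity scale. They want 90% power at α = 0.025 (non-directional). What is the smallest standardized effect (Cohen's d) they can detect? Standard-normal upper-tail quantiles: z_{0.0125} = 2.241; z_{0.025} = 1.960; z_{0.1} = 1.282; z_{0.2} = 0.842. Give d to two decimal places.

d_min ≈ 0.16

For a single sample (or paired design) of n = 465: d_min = (z_{α/2} + z_β)/√n.
z-sum = 2.241 + 1.282 = 3.523.
d_min = 3.523 / √465 = 3.523 / 21.564 = 0.163.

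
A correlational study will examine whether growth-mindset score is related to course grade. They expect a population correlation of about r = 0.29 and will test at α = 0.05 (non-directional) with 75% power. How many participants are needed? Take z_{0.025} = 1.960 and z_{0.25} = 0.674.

n = 81

Fisher's z: C = ½·ln((1+r)/(1−r)) = ½·ln(1.8169) = 0.2986.
n = ((z_{α/2} + z_β)/C)² + 3.
(1.960 + 0.674) / 0.2986 = 2.634 / 0.2986 = 8.821.
n = 8.821² + 3 = 77.81 + 3 = 80.8.
Round up.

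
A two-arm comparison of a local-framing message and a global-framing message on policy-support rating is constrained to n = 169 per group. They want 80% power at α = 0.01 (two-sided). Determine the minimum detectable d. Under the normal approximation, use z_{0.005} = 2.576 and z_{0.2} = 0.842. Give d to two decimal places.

For two independent groups of n = 169 each: d_min = (z_{α/2} + z_β)·√(2/n).
z-sum = 2.576 + 0.842 = 3.418.
d_min = 3.418 × √(2/169) = 3.418 × 0.1088 = 0.372.

d_min ≈ 0.37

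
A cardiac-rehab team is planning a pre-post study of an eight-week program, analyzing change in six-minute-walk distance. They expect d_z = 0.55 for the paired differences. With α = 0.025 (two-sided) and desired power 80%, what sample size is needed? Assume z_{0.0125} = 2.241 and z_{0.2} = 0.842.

n = 32 pairs

For a paired (one-sample on differences) test: n = ((z_{α/2} + z_β) / d)².
z_{α/2} + z_β = 2.241 + 0.842 = 3.083.
n = (3.083 / 0.55)² = 5.605² = 31.42.
Round up.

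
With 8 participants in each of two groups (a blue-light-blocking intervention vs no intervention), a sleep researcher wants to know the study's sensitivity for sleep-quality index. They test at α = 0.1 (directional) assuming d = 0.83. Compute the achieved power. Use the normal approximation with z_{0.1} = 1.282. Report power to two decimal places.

For two equal groups, power = Φ(d·√(n/2) − z_{α}).
d·√(n/2) = 0.83 × √(8/2) = 0.83 × 2.000 = 1.660.
z_β = 1.660 − 1.282 = 0.378.
Power = Φ(0.378) = 0.647.

power ≈ 0.65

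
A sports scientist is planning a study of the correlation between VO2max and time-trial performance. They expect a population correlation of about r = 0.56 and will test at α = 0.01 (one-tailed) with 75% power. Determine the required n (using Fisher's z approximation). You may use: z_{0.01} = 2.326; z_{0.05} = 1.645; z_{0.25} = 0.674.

n = 26

Fisher's z: C = ½·ln((1+r)/(1−r)) = ½·ln(3.5455) = 0.6328.
n = ((z_{α} + z_β)/C)² + 3.
(2.326 + 0.674) / 0.6328 = 3.000 / 0.6328 = 4.741.
n = 4.741² + 3 = 22.48 + 3 = 25.5.
Round up.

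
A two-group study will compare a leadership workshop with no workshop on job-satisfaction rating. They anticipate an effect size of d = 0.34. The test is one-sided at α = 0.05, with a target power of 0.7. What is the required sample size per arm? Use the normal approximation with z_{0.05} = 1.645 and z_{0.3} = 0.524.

For two independent groups with equal n: n = 2·((z_{α} + z_β) / d)².
z_{α} + z_β = 1.645 + 0.524 = 2.169.
n = 2 × (2.169 / 0.34)² = 2 × 6.379² = 2 × 40.70 = 81.4.
Round up to the next whole participant.

n = 82 per group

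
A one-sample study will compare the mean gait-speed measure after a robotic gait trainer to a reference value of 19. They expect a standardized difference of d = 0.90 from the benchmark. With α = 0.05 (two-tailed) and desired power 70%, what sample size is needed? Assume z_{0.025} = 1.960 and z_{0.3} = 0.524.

n = 8

For a one-sample test: n = ((z_{α/2} + z_β) / d)².
z_{α/2} + z_β = 1.960 + 0.524 = 2.484.
n = (2.484 / 0.90)² = 2.760² = 7.62.
Round up.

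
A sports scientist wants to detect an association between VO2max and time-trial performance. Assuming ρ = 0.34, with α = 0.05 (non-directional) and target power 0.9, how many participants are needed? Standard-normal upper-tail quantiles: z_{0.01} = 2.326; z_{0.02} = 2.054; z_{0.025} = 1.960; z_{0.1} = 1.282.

Fisher's z: C = ½·ln((1+r)/(1−r)) = ½·ln(2.0303) = 0.3541.
n = ((z_{α/2} + z_β)/C)² + 3.
(1.960 + 1.282) / 0.3541 = 3.242 / 0.3541 = 9.156.
n = 9.156² + 3 = 83.83 + 3 = 86.8.
Round up.

n = 87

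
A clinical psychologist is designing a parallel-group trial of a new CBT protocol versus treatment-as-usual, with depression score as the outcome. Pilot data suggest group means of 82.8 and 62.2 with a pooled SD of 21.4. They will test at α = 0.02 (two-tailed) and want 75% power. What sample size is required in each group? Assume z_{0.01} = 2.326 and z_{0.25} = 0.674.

Cohen's d = |M₁ − M₂| / SD_pooled = |82.8 − 62.2| / 21.4 = 20.6 / 21.4 = 0.963.
For two independent groups with equal n: n = 2·((z_{α/2} + z_β) / d)².
z_{α/2} + z_β = 2.326 + 0.674 = 3.000.
n = 2 × (3.000 / 0.963)² = 2 × 3.115² = 2 × 9.70 = 19.4.
Round up to the next whole participant.

n = 20 per group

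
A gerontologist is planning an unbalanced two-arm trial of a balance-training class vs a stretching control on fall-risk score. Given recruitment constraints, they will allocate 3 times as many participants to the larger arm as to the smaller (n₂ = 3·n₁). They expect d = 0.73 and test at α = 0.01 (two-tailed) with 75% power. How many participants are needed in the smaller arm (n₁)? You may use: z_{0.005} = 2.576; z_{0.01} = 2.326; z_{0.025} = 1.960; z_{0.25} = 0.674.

With allocation ratio k = n₂/n₁ = 3, Var(x̄₁−x̄₂) = σ²(1/n₁ + 1/(k·n₁)) = σ²·(k+1)/(k·n₁).
So n₁ = (1 + 1/k)·((z_{α/2} + z_β)/d)² = 1.333 × (3.250/0.73)².
n₁ = 1.333 × 19.82 = 26.4.
Round up: n₁ = 27, giving n₂ = 3 × 27 = 81.

n₁ = 27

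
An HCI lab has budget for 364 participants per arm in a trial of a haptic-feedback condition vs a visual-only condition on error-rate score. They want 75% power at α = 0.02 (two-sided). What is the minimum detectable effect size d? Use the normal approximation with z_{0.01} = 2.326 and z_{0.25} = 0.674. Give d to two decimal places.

d_min ≈ 0.22

For two independent groups of n = 364 each: d_min = (z_{α/2} + z_β)·√(2/n).
z-sum = 2.326 + 0.674 = 3.000.
d_min = 3.000 × √(2/364) = 3.000 × 0.0741 = 0.222.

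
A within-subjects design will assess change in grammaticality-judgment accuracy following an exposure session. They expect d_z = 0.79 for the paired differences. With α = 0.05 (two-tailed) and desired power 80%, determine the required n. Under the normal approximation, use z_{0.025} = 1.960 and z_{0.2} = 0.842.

For a paired (one-sample on differences) test: n = ((z_{α/2} + z_β) / d)².
z_{α/2} + z_β = 1.960 + 0.842 = 2.802.
n = (2.802 / 0.79)² = 3.547² = 12.58.
Round up.

n = 13 pairs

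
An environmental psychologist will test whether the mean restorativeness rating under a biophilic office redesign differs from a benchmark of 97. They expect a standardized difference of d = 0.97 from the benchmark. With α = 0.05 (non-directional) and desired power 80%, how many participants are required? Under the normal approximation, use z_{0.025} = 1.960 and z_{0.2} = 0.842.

For a one-sample test: n = ((z_{α/2} + z_β) / d)².
z_{α/2} + z_β = 1.960 + 0.842 = 2.802.
n = (2.802 / 0.97)² = 2.889² = 8.34.
Round up.

n = 9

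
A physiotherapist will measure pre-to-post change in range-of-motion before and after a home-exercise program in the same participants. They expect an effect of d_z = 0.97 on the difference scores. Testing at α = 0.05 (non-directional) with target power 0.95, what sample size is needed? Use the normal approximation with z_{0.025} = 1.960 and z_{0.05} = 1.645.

For a paired (one-sample on differences) test: n = ((z_{α/2} + z_β) / d)².
z_{α/2} + z_β = 1.960 + 1.645 = 3.605.
n = (3.605 / 0.97)² = 3.716² = 13.81.
Round up.

n = 14 pairs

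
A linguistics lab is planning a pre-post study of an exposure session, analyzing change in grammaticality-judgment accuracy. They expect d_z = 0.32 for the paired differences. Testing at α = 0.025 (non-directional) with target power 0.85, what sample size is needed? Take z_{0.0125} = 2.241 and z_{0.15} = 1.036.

n = 105 pairs

For a paired (one-sample on differences) test: n = ((z_{α/2} + z_β) / d)².
z_{α/2} + z_β = 2.241 + 1.036 = 3.277.
n = (3.277 / 0.32)² = 10.241² = 104.87.
Round up.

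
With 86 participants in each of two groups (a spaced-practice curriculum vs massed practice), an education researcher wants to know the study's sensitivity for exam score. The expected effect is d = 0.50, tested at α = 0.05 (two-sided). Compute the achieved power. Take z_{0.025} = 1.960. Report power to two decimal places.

For two equal groups, power = Φ(d·√(n/2) − z_{α/2}).
d·√(n/2) = 0.50 × √(86/2) = 0.50 × 6.557 = 3.279.
z_β = 3.279 − 1.960 = 1.319.
Power = Φ(1.319) = 0.906.

power ≈ 0.91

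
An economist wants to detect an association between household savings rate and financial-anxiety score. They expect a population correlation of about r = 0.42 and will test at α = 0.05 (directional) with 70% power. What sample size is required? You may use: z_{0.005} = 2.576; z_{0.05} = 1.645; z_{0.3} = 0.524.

Fisher's z: C = ½·ln((1+r)/(1−r)) = ½·ln(2.4483) = 0.4477.
n = ((z_{α} + z_β)/C)² + 3.
(1.645 + 0.524) / 0.4477 = 2.169 / 0.4477 = 4.845.
n = 4.845² + 3 = 23.47 + 3 = 26.5.
Round up.

n = 27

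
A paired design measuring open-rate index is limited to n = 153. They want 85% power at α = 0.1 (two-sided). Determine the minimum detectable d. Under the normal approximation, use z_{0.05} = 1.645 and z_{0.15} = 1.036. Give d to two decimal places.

For a single sample (or paired design) of n = 153: d_min = (z_{α/2} + z_β)/√n.
z-sum = 1.645 + 1.036 = 2.681.
d_min = 2.681 / √153 = 2.681 / 12.369 = 0.217.

d_min ≈ 0.22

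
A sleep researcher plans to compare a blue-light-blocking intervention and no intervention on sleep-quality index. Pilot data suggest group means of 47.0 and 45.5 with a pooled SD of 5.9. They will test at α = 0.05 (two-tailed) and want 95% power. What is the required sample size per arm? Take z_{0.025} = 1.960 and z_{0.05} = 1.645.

n = 403 per group

Cohen's d = |M₁ − M₂| / SD_pooled = |47.0 − 45.5| / 5.9 = 1.5 / 5.9 = 0.254.
For two independent groups with equal n: n = 2·((z_{α/2} + z_β) / d)².
z_{α/2} + z_β = 1.960 + 1.645 = 3.605.
n = 2 × (3.605 / 0.254)² = 2 × 14.193² = 2 × 201.44 = 402.9.
Round up to the next whole participant.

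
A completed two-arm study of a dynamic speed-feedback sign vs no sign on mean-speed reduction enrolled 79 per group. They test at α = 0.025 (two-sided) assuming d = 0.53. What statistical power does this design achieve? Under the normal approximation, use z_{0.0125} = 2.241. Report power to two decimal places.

power ≈ 0.86

For two equal groups, power = Φ(d·√(n/2) − z_{α/2}).
d·√(n/2) = 0.53 × √(79/2) = 0.53 × 6.285 = 3.331.
z_β = 3.331 − 2.241 = 1.090.
Power = Φ(1.090) = 0.862.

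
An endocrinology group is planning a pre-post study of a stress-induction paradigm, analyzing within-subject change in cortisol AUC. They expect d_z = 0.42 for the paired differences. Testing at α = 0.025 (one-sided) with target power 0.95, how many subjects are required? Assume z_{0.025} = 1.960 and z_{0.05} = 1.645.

For a paired (one-sample on differences) test: n = ((z_{α} + z_β) / d)².
z_{α} + z_β = 1.960 + 1.645 = 3.605.
n = (3.605 / 0.42)² = 8.583² = 73.67.
Round up.

n = 74 pairs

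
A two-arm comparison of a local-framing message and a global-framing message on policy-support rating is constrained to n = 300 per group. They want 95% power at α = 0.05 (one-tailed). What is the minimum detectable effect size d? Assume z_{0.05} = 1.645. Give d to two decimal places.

d_min ≈ 0.27

For two independent groups of n = 300 each: d_min = (z_{α} + z_β)·√(2/n).
z-sum = 1.645 + 1.645 = 3.290.
d_min = 3.290 × √(2/300) = 3.290 × 0.0816 = 0.269.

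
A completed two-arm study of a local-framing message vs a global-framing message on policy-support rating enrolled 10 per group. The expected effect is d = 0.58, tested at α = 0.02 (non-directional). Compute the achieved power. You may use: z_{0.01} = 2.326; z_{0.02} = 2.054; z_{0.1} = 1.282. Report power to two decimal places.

For two equal groups, power = Φ(d·√(n/2) − z_{α/2}).
d·√(n/2) = 0.58 × √(10/2) = 0.58 × 2.236 = 1.297.
z_β = 1.297 − 2.326 = -1.029.
Power = Φ(-1.029) = 0.152.

power ≈ 0.15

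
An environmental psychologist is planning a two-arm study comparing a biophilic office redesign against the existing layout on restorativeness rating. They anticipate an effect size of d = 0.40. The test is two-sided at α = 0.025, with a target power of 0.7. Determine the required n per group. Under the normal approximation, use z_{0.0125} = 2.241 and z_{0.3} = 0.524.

For two independent groups with equal n: n = 2·((z_{α/2} + z_β) / d)².
z_{α/2} + z_β = 2.241 + 0.524 = 2.765.
n = 2 × (2.765 / 0.40)² = 2 × 6.912² = 2 × 47.78 = 95.6.
Round up to the next whole participant.

n = 96 per group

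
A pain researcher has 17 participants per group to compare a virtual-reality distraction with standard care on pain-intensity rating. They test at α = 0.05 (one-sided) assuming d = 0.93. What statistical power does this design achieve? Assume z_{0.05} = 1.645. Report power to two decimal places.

power ≈ 0.86

For two equal groups, power = Φ(d·√(n/2) − z_{α}).
d·√(n/2) = 0.93 × √(17/2) = 0.93 × 2.915 = 2.711.
z_β = 2.711 − 1.645 = 1.066.
Power = Φ(1.066) = 0.857.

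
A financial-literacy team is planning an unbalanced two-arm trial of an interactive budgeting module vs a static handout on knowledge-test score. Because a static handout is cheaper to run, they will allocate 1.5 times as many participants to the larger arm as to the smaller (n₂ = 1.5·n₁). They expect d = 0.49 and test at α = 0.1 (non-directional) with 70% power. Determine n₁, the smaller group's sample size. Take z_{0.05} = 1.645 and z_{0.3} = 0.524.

n₁ = 33

With allocation ratio k = n₂/n₁ = 1.5, Var(x̄₁−x̄₂) = σ²(1/n₁ + 1/(k·n₁)) = σ²·(k+1)/(k·n₁).
So n₁ = (1 + 1/k)·((z_{α/2} + z_β)/d)² = 1.667 × (2.169/0.49)².
n₁ = 1.667 × 19.59 = 32.7.
Round up: n₁ = 33, giving n₂ = ⌈1.5 × 33⌉ = ⌈49.5⌉ = 50.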